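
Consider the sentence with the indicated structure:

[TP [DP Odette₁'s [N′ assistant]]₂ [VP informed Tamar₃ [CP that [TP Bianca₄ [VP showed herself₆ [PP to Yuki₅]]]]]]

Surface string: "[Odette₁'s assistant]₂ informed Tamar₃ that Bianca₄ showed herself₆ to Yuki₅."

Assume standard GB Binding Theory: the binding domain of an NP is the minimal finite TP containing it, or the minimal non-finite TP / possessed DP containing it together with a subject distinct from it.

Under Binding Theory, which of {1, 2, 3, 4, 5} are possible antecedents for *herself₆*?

*herself* is an anaphor, so Principle A applies: it must be bound in its binding domain.
Binding domain of *herself₆*: the embedded TP, whose subject is Bianca₄.
*Odette₁* does not c-command the anaphor → cannot bind it.
*[Odette₁'s assistant]₂* c-commands the anaphor but is outside its binding domain → cannot satisfy Principle A.
*Tamar₃* c-commands the anaphor but is outside its binding domain → cannot satisfy Principle A.
*Bianca₄* c-commands the anaphor within its binding domain → licit binder.
*Yuki₅* does not c-command the anaphor → cannot bind it.

{4}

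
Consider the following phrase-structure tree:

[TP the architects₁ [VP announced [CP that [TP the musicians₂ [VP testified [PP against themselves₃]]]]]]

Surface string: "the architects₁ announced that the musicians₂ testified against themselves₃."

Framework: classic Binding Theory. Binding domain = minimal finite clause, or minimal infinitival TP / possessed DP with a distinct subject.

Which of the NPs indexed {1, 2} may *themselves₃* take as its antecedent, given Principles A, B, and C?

*themselves* is an anaphor, so Principle A applies: it must be bound in its binding domain.
Binding domain of *themselves₃*: the embedded TP, whose subject is the musicians₂.
*the architects₁* c-commands the anaphor but is outside its binding domain → cannot satisfy Principle A.
*the musicians₂* c-commands the anaphor within its binding domain → licit binder.

{2}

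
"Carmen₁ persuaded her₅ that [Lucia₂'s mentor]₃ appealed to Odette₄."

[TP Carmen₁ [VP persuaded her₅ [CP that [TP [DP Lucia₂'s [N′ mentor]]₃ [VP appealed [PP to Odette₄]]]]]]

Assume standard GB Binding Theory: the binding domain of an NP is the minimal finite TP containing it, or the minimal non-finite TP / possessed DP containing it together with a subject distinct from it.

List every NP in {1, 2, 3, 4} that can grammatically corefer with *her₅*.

none

*her* is a pronoun, so Principle B applies: it must be free in its binding domain.
Binding domain of *her₅*: the matrix TP, whose subject is Carmen₁.
*Carmen₁* c-commands the pronoun within its binding domain → coindexation would violate Principle B.
*Lucia₂*: the pronoun c-commands this R-expression → coindexation would violate Principle C on *Lucia₂*.
*[Lucia₂'s mentor]₃*: the pronoun c-commands this R-expression → coindexation would violate Principle C on *[Lucia₂'s mentor]₃*.
*Odette₄*: the pronoun c-commands this R-expression → coindexation would violate Principle C on *Odette₄*.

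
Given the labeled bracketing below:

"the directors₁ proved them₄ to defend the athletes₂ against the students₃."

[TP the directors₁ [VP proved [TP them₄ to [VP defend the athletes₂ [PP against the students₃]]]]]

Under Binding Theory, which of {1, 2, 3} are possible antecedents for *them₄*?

*them* is a pronoun, so Principle B applies: it must be free in its binding domain.
Binding domain of *them₄*: the matrix TP, whose subject is the directors₁.
*the directors₁* c-commands the pronoun within its binding domain → coindexation would violate Principle B.
*the athletes₂*: the pronoun c-commands this R-expression → coindexation would violate Principle C on *the athletes₂*.
*the students₃*: the pronoun c-commands this R-expression → coindexation would violate Principle C on *the students₃*.

none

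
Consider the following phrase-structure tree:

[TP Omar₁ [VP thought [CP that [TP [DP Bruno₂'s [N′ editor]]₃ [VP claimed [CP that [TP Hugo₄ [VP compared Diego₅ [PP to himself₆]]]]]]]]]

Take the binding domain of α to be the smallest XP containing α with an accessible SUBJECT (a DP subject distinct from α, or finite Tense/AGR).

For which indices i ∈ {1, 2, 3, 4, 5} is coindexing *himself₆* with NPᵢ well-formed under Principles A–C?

{4, 5}

*himself* is an anaphor, so Principle A applies: it must be bound in its binding domain.
Binding domain of *himself₆*: the embedded TP, whose subject is Hugo₄.
*Omar₁* c-commands the anaphor but is outside its binding domain → cannot satisfy Principle A.
*Bruno₂* does not c-command the anaphor → cannot bind it.
*[Bruno₂'s editor]₃* c-commands the anaphor but is outside its binding domain → cannot satisfy Principle A.
*Hugo₄* c-commands the anaphor within its binding domain → licit binder.
*Diego₅* c-commands the anaphor within its binding domain → licit binder.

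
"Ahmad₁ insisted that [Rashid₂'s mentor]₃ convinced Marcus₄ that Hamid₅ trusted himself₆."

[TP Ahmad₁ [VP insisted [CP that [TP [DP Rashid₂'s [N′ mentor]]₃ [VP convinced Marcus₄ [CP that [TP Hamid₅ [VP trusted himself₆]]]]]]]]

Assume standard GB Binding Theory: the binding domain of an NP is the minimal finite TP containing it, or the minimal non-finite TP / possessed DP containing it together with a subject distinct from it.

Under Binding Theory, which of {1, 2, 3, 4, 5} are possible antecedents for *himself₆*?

{5}

*himself* is an anaphor, so Principle A applies: it must be bound in its binding domain.
Binding domain of *himself₆*: the embedded TP, whose subject is Hamid₅.
*Ahmad₁* c-commands the anaphor but is outside its binding domain → cannot satisfy Principle A.
*Rashid₂* does not c-command the anaphor → cannot bind it.
*[Rashid₂'s mentor]₃* c-commands the anaphor but is outside its binding domain → cannot satisfy Principle A.
*Marcus₄* c-commands the anaphor but is outside its binding domain → cannot satisfy Principle A.
*Hamid₅* c-commands the anaphor within its binding domain → licit binder.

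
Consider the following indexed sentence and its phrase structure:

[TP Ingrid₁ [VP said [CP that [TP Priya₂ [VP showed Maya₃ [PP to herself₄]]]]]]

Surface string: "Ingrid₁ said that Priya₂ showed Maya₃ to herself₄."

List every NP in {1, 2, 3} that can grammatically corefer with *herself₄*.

*herself* is an anaphor, so Principle A applies: it must be bound in its binding domain.
Binding domain of *herself₄*: the embedded TP, whose subject is Priya₂.
*Ingrid₁* c-commands the anaphor but is outside its binding domain → cannot satisfy Principle A.
*Priya₂* c-commands the anaphor within its binding domain → licit binder.
*Maya₃* c-commands the anaphor within its binding domain → licit binder.

{2, 3}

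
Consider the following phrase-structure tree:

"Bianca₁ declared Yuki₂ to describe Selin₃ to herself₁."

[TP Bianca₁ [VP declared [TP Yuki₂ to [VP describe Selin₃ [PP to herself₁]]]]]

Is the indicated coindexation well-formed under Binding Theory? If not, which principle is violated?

Principle A

The two coindexed NPs are *Bianca₁* and *herself₁*.
*herself₁* is an anaphor. Principle A requires it to be bound within its binding domain — the embedded TP, whose subject is Yuki₂.
Within that domain it is c-commanded by *Yuki₂*, *Selin₃*, none of which share its index.
*Bianca₁* does c-command the anaphor, but from outside its binding domain.
The anaphor is unbound in its domain → Principle A violation.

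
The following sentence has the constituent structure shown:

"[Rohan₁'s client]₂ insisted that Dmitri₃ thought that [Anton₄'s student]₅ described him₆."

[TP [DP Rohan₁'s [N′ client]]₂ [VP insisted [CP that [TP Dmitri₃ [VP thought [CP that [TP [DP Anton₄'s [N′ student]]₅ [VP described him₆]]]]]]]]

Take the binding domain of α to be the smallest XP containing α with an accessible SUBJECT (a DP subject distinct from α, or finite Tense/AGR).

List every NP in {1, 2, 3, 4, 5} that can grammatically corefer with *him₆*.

*him* is a pronoun, so Principle B applies: it must be free in its binding domain.
Binding domain of *him₆*: the embedded TP, whose subject is [Anton₄'s student]₅.
*Rohan₁* and the pronoun do not c-command one another → neither Principle B nor Principle C is at stake; coindexation permitted.
*[Rohan₁'s client]₂* c-commands the pronoun but from outside its binding domain, and is not c-commanded by it → coindexation permitted.
*Dmitri₃* c-commands the pronoun but from outside its binding domain, and is not c-commanded by it → coindexation permitted.
*Anton₄* and the pronoun do not c-command one another → neither Principle B nor Principle C is at stake; coindexation permitted.
*[Anton₄'s student]₅* c-commands the pronoun within its binding domain → coindexation would violate Principle B.

{1, 2, 3, 4}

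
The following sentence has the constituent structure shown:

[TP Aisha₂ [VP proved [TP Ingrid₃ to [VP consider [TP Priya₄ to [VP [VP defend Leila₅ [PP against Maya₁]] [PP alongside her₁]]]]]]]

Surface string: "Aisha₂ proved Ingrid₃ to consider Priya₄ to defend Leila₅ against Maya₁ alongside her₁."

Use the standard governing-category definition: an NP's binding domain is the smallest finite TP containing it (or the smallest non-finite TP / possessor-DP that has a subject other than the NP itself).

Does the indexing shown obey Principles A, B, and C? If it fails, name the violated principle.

The two coindexed NPs are *Maya₁* and *her₁*.
*her₁* is a pronoun; its binding domain is the embedded TP, whose subject is Priya₄. Within that domain it is c-commanded only by *Priya₄*, which carries a different index — the pronoun is free locally, so Principle B holds.
*Maya₁* is an R-expression; *her₁* does not c-command it, and no other NP shares its index, so Principle C is satisfied.
All principles are respected.

grammatical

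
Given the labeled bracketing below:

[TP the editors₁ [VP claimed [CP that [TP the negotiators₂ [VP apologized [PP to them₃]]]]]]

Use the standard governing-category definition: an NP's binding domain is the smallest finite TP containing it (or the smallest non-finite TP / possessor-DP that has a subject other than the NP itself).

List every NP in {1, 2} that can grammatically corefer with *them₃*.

*them* is a pronoun, so Principle B applies: it must be free in its binding domain.
Binding domain of *them₃*: the embedded TP, whose subject is the negotiators₂.
*the editors₁* c-commands the pronoun but from outside its binding domain, and is not c-commanded by it → coindexation permitted.
*the negotiators₂* c-commands the pronoun within its binding domain → coindexation would violate Principle B.

{1}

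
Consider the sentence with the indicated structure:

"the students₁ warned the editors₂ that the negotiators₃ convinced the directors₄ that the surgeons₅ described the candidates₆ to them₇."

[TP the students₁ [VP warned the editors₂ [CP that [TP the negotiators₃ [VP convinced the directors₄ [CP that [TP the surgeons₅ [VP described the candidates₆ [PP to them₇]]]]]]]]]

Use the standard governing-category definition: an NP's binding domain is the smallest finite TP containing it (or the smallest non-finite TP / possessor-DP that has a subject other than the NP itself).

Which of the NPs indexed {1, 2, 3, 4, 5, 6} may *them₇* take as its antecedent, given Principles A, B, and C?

{1, 2, 3, 4}

*them* is a pronoun, so Principle B applies: it must be free in its binding domain.
Binding domain of *them₇*: the embedded TP, whose subject is the surgeons₅.
*the students₁* c-commands the pronoun but from outside its binding domain, and is not c-commanded by it → coindexation permitted.
*the editors₂* c-commands the pronoun but from outside its binding domain, and is not c-commanded by it → coindexation permitted.
*the negotiators₃* c-commands the pronoun but from outside its binding domain, and is not c-commanded by it → coindexation permitted.
*the directors₄* c-commands the pronoun but from outside its binding domain, and is not c-commanded by it → coindexation permitted.
*the surgeons₅* c-commands the pronoun within its binding domain → coindexation would violate Principle B.
*the candidates₆* c-commands the pronoun within its binding domain → coindexation would violate Principle B.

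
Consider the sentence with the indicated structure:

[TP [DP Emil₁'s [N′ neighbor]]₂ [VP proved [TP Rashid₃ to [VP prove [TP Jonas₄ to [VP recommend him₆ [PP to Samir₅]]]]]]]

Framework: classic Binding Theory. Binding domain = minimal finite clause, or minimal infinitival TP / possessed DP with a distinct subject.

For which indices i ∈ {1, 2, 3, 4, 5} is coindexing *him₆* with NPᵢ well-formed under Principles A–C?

{1, 2, 3}

*him* is a pronoun, so Principle B applies: it must be free in its binding domain.
Binding domain of *him₆*: the embedded TP, whose subject is Jonas₄.
*Emil₁* and the pronoun do not c-command one another → neither Principle B nor Principle C is at stake; coindexation permitted.
*[Emil₁'s neighbor]₂* c-commands the pronoun but from outside its binding domain, and is not c-commanded by it → coindexation permitted.
*Rashid₃* c-commands the pronoun but from outside its binding domain, and is not c-commanded by it → coindexation permitted.
*Jonas₄* c-commands the pronoun within its binding domain → coindexation would violate Principle B.
*Samir₅*: the pronoun c-commands this R-expression → coindexation would violate Principle C on *Samir₅*.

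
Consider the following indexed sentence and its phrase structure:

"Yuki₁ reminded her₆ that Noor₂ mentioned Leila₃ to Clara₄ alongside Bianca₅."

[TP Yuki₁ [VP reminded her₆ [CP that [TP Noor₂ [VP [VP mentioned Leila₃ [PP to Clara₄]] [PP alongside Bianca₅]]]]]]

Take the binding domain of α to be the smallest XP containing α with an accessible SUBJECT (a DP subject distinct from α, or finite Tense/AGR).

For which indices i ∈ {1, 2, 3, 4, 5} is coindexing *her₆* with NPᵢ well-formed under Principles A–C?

none

*her* is a pronoun, so Principle B applies: it must be free in its binding domain.
Binding domain of *her₆*: the matrix TP, whose subject is Yuki₁.
*Yuki₁* c-commands the pronoun within its binding domain → coindexation would violate Principle B.
*Noor₂*: the pronoun c-commands this R-expression → coindexation would violate Principle C on *Noor₂*.
*Leila₃*: the pronoun c-commands this R-expression → coindexation would violate Principle C on *Leila₃*.
*Clara₄*: the pronoun c-commands this R-expression → coindexation would violate Principle C on *Clara₄*.
*Bianca₅*: the pronoun c-commands this R-expression → coindexation would violate Principle C on *Bianca₅*.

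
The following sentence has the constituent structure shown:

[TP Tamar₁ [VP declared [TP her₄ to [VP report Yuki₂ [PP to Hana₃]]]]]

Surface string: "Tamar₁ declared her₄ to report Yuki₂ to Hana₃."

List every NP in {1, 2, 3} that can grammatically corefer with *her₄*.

*her* is a pronoun, so Principle B applies: it must be free in its binding domain.
Binding domain of *her₄*: the matrix TP, whose subject is Tamar₁.
*Tamar₁* c-commands the pronoun within its binding domain → coindexation would violate Principle B.
*Yuki₂*: the pronoun c-commands this R-expression → coindexation would violate Principle C on *Yuki₂*.
*Hana₃*: the pronoun c-commands this R-expression → coindexation would violate Principle C on *Hana₃*.

none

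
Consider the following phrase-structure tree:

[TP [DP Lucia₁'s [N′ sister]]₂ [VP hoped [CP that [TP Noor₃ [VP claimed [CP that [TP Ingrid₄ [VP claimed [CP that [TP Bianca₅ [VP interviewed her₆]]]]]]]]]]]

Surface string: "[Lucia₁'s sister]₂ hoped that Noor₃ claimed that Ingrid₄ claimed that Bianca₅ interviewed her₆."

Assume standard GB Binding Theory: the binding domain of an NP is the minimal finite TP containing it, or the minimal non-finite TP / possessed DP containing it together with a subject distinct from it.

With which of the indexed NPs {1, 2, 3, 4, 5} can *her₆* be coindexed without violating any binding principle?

*her* is a pronoun, so Principle B applies: it must be free in its binding domain.
Binding domain of *her₆*: the embedded TP, whose subject is Bianca₅.
*Lucia₁* and the pronoun do not c-command one another → neither Principle B nor Principle C is at stake; coindexation permitted.
*[Lucia₁'s sister]₂* c-commands the pronoun but from outside its binding domain, and is not c-commanded by it → coindexation permitted.
*Noor₃* c-commands the pronoun but from outside its binding domain, and is not c-commanded by it → coindexation permitted.
*Ingrid₄* c-commands the pronoun but from outside its binding domain, and is not c-commanded by it → coindexation permitted.
*Bianca₅* c-commands the pronoun within its binding domain → coindexation would violate Principle B.

{1, 2, 3, 4}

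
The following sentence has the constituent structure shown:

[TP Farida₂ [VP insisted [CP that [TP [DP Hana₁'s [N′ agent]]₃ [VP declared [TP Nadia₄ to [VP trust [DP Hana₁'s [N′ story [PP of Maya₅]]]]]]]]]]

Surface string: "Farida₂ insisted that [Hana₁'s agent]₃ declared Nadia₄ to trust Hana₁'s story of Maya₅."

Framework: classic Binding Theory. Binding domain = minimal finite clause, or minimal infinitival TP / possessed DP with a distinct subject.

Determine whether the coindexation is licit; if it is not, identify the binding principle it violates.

grammatical

The two coindexed NPs are *Hana₁* and *Hana₁*.
*Hana₁* is an R-expression; no coindexed NP c-commands it, so Principle C holds.
*Hana₁* is an R-expression; *Hana₁* does not c-command it, and no other NP shares its index, so Principle C is satisfied.
All principles are respected.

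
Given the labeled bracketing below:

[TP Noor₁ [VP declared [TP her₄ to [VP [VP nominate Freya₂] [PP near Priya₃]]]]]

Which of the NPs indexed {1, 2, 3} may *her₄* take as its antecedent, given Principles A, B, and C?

*her* is a pronoun, so Principle B applies: it must be free in its binding domain.
Binding domain of *her₄*: the matrix TP, whose subject is Noor₁.
*Noor₁* c-commands the pronoun within its binding domain → coindexation would violate Principle B.
*Freya₂*: the pronoun c-commands this R-expression → coindexation would violate Principle C on *Freya₂*.
*Priya₃*: the pronoun c-commands this R-expression → coindexation would violate Principle C on *Priya₃*.

none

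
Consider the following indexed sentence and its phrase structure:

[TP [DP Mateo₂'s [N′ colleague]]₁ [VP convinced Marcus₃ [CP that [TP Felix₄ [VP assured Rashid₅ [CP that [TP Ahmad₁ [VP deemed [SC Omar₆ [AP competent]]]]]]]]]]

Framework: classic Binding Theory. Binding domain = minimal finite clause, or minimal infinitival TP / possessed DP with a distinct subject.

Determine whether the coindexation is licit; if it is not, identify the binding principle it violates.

Principle C

The two coindexed NPs are *[Mateo₂'s colleague]₁* and *Ahmad₁*.
*Ahmad₁* is an R-expression. Principle C requires it to be free everywhere.
*[Mateo₂'s colleague]₁* c-commands it and carries the same index.
The R-expression is bound → Principle C violation.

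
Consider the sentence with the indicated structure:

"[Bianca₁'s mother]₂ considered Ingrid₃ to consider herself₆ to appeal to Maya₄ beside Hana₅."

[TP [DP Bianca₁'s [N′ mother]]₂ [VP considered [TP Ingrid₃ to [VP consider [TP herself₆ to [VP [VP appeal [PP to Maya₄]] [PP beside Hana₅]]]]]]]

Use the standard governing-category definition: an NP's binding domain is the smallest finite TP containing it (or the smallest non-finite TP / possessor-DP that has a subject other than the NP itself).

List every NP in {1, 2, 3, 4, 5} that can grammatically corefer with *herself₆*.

*herself* is an anaphor, so Principle A applies: it must be bound in its binding domain.
Binding domain of *herself₆*: the embedded TP, whose subject is Ingrid₃.
*Bianca₁* does not c-command the anaphor → cannot bind it.
*[Bianca₁'s mother]₂* c-commands the anaphor but is outside its binding domain → cannot satisfy Principle A.
*Ingrid₃* c-commands the anaphor within its binding domain → licit binder.
*Maya₄* does not c-command the anaphor → cannot bind it.
*Hana₅* does not c-command the anaphor → cannot bind it.

{3}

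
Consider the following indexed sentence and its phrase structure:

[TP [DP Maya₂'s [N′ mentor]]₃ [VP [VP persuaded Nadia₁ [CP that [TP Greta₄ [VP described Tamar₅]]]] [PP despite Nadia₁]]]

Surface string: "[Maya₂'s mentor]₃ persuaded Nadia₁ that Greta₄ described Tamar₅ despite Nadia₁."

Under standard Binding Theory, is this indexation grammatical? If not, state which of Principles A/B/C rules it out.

The two coindexed NPs are *Nadia₁* and *Nadia₁*.
*Nadia₁* is an R-expression; no coindexed NP c-commands it, so Principle C holds.
*Nadia₁* is an R-expression; *Nadia₁* does not c-command it, and no other NP shares its index, so Principle C is satisfied.
All principles are respected.

grammatical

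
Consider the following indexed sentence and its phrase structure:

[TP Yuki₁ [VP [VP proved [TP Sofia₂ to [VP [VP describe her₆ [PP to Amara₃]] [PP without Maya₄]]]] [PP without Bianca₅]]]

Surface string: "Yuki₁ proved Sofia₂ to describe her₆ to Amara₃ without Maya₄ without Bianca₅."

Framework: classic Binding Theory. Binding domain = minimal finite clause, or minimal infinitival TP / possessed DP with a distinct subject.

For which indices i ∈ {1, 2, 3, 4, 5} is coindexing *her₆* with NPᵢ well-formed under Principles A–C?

*her* is a pronoun, so Principle B applies: it must be free in its binding domain.
Binding domain of *her₆*: the embedded TP, whose subject is Sofia₂.
*Yuki₁* c-commands the pronoun but from outside its binding domain, and is not c-commanded by it → coindexation permitted.
*Sofia₂* c-commands the pronoun within its binding domain → coindexation would violate Principle B.
*Amara₃*: the pronoun c-commands this R-expression → coindexation would violate Principle C on *Amara₃*.
*Maya₄* and the pronoun do not c-command one another → neither Principle B nor Principle C is at stake; coindexation permitted.
*Bianca₅* and the pronoun do not c-command one another → neither Principle B nor Principle C is at stake; coindexation permitted.

{1, 4, 5}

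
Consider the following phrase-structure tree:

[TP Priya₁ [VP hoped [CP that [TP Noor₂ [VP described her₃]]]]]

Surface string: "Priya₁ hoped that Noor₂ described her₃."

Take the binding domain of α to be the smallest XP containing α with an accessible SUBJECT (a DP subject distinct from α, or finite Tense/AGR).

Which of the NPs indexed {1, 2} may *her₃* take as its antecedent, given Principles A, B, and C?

*her* is a pronoun, so Principle B applies: it must be free in its binding domain.
Binding domain of *her₃*: the embedded TP, whose subject is Noor₂.
*Priya₁* c-commands the pronoun but from outside its binding domain, and is not c-commanded by it → coindexation permitted.
*Noor₂* c-commands the pronoun within its binding domain → coindexation would violate Principle B.

{1}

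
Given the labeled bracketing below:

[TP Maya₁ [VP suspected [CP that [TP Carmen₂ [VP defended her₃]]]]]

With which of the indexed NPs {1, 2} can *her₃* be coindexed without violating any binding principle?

{1}

*her* is a pronoun, so Principle B applies: it must be free in its binding domain.
Binding domain of *her₃*: the embedded TP, whose subject is Carmen₂.
*Maya₁* c-commands the pronoun but from outside its binding domain, and is not c-commanded by it → coindexation permitted.
*Carmen₂* c-commands the pronoun within its binding domain → coindexation would violate Principle B.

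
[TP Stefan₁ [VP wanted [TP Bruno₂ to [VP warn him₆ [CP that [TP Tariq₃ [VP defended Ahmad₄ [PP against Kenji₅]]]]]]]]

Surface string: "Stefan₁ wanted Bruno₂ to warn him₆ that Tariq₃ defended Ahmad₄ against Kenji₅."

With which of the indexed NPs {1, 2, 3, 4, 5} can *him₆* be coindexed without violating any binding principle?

{1}

*him* is a pronoun, so Principle B applies: it must be free in its binding domain.
Binding domain of *him₆*: the embedded TP, whose subject is Bruno₂.
*Stefan₁* c-commands the pronoun but from outside its binding domain, and is not c-commanded by it → coindexation permitted.
*Bruno₂* c-commands the pronoun within its binding domain → coindexation would violate Principle B.
*Tariq₃*: the pronoun c-commands this R-expression → coindexation would violate Principle C on *Tariq₃*.
*Ahmad₄*: the pronoun c-commands this R-expression → coindexation would violate Principle C on *Ahmad₄*.
*Kenji₅*: the pronoun c-commands this R-expression → coindexation would violate Principle C on *Kenji₅*.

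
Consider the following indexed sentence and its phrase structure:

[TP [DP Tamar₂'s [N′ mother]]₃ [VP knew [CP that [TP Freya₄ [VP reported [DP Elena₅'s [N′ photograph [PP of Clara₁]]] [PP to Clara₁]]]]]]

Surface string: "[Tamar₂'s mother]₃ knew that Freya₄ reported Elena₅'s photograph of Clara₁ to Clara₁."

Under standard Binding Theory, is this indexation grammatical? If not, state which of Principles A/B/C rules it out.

grammatical

The two coindexed NPs are *Clara₁* and *Clara₁*.
*Clara₁* is an R-expression; no coindexed NP c-commands it, so Principle C holds.
*Clara₁* is an R-expression; *Clara₁* does not c-command it, and no other NP shares its index, so Principle C is satisfied.
All principles are respected.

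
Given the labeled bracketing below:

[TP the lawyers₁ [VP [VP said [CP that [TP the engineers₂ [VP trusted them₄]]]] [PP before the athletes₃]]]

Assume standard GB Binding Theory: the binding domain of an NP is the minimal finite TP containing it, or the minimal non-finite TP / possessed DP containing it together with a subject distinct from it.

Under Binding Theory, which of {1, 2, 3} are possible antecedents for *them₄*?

{1, 3}

*them* is a pronoun, so Principle B applies: it must be free in its binding domain.
Binding domain of *them₄*: the embedded TP, whose subject is the engineers₂.
*the lawyers₁* c-commands the pronoun but from outside its binding domain, and is not c-commanded by it → coindexation permitted.
*the engineers₂* c-commands the pronoun within its binding domain → coindexation would violate Principle B.
*the athletes₃* and the pronoun do not c-command one another → neither Principle B nor Principle C is at stake; coindexation permitted.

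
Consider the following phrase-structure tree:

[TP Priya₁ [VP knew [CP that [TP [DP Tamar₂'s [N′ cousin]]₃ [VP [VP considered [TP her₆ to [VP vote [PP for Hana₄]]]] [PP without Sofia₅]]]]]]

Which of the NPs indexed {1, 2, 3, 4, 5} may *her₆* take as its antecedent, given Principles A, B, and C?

{1, 2, 5}

*her* is a pronoun, so Principle B applies: it must be free in its binding domain.
Binding domain of *her₆*: the embedded TP, whose subject is [Tamar₂'s cousin]₃.
*Priya₁* c-commands the pronoun but from outside its binding domain, and is not c-commanded by it → coindexation permitted.
*Tamar₂* and the pronoun do not c-command one another → neither Principle B nor Principle C is at stake; coindexation permitted.
*[Tamar₂'s cousin]₃* c-commands the pronoun within its binding domain → coindexation would violate Principle B.
*Hana₄*: the pronoun c-commands this R-expression → coindexation would violate Principle C on *Hana₄*.
*Sofia₅* and the pronoun do not c-command one another → neither Principle B nor Principle C is at stake; coindexation permitted.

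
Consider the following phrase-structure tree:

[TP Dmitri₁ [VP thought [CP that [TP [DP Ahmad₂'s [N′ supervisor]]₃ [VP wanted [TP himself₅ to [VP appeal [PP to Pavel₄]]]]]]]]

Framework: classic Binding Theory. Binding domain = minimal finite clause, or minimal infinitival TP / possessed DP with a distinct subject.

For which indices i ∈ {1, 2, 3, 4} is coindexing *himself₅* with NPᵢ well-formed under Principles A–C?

{3}

*himself* is an anaphor, so Principle A applies: it must be bound in its binding domain.
Binding domain of *himself₅*: the embedded TP, whose subject is [Ahmad₂'s supervisor]₃.
*Dmitri₁* c-commands the anaphor but is outside its binding domain → cannot satisfy Principle A.
*Ahmad₂* does not c-command the anaphor → cannot bind it.
*[Ahmad₂'s supervisor]₃* c-commands the anaphor within its binding domain → licit binder.
*Pavel₄* does not c-command the anaphor → cannot bind it.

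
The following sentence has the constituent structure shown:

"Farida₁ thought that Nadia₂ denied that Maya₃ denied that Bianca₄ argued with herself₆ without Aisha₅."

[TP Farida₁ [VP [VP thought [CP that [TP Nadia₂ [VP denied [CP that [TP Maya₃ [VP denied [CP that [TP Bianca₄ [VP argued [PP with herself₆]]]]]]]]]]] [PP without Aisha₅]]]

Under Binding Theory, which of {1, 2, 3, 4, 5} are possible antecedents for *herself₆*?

*herself* is an anaphor, so Principle A applies: it must be bound in its binding domain.
Binding domain of *herself₆*: the embedded TP, whose subject is Bianca₄.
*Farida₁* c-commands the anaphor but is outside its binding domain → cannot satisfy Principle A.
*Nadia₂* c-commands the anaphor but is outside its binding domain → cannot satisfy Principle A.
*Maya₃* c-commands the anaphor but is outside its binding domain → cannot satisfy Principle A.
*Bianca₄* c-commands the anaphor within its binding domain → licit binder.
*Aisha₅* does not c-command the anaphor → cannot bind it.

{4}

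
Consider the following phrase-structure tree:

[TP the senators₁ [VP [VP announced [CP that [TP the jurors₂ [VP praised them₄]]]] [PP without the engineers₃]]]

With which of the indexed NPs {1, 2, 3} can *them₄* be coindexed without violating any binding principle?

{1, 3}

*them* is a pronoun, so Principle B applies: it must be free in its binding domain.
Binding domain of *them₄*: the embedded TP, whose subject is the jurors₂.
*the senators₁* c-commands the pronoun but from outside its binding domain, and is not c-commanded by it → coindexation permitted.
*the jurors₂* c-commands the pronoun within its binding domain → coindexation would violate Principle B.
*the engineers₃* and the pronoun do not c-command one another → neither Principle B nor Principle C is at stake; coindexation permitted.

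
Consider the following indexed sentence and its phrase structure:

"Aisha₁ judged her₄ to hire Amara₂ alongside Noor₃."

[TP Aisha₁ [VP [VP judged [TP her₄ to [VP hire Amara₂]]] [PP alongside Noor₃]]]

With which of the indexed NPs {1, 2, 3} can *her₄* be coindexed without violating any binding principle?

{3}

*her* is a pronoun, so Principle B applies: it must be free in its binding domain.
Binding domain of *her₄*: the matrix TP, whose subject is Aisha₁.
*Aisha₁* c-commands the pronoun within its binding domain → coindexation would violate Principle B.
*Amara₂*: the pronoun c-commands this R-expression → coindexation would violate Principle C on *Amara₂*.
*Noor₃* and the pronoun do not c-command one another → neither Principle B nor Principle C is at stake; coindexation permitted.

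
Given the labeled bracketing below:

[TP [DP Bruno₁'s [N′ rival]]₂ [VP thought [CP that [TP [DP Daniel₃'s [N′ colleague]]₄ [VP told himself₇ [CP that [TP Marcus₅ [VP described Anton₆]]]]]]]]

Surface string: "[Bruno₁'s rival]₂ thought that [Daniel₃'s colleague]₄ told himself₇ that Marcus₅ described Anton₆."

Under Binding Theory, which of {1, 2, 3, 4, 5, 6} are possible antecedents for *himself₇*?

*himself* is an anaphor, so Principle A applies: it must be bound in its binding domain.
Binding domain of *himself₇*: the embedded TP, whose subject is [Daniel₃'s colleague]₄.
*Bruno₁* does not c-command the anaphor → cannot bind it.
*[Bruno₁'s rival]₂* c-commands the anaphor but is outside its binding domain → cannot satisfy Principle A.
*Daniel₃* does not c-command the anaphor → cannot bind it.
*[Daniel₃'s colleague]₄* c-commands the anaphor within its binding domain → licit binder.
*Marcus₅* does not c-command the anaphor → cannot bind it.
*Anton₆* does not c-command the anaphor → cannot bind it.

{4}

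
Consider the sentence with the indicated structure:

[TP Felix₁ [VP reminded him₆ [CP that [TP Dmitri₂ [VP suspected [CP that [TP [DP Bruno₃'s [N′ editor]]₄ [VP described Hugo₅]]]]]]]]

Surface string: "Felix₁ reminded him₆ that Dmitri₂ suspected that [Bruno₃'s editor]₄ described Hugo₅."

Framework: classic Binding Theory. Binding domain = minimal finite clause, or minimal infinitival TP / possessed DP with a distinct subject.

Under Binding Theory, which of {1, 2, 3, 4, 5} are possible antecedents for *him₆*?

*him* is a pronoun, so Principle B applies: it must be free in its binding domain.
Binding domain of *him₆*: the matrix TP, whose subject is Felix₁.
*Felix₁* c-commands the pronoun within its binding domain → coindexation would violate Principle B.
*Dmitri₂*: the pronoun c-commands this R-expression → coindexation would violate Principle C on *Dmitri₂*.
*Bruno₃*: the pronoun c-commands this R-expression → coindexation would violate Principle C on *Bruno₃*.
*[Bruno₃'s editor]₄*: the pronoun c-commands this R-expression → coindexation would violate Principle C on *[Bruno₃'s editor]₄*.
*Hugo₅*: the pronoun c-commands this R-expression → coindexation would violate Principle C on *Hugo₅*.

none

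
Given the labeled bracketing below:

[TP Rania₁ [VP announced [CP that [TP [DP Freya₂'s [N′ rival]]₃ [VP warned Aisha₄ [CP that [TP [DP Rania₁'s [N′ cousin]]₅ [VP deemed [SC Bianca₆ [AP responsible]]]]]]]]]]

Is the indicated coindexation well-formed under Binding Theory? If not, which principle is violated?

Principle C

The two coindexed NPs are *Rania₁* (the lower occurrence) and *Rania₁* (the higher occurrence).
*Rania₁* (the lower occurrence) is an R-expression. Principle C requires it to be free everywhere.
*Rania₁* (the higher occurrence) c-commands it and carries the same index.
The R-expression is bound → Principle C violation.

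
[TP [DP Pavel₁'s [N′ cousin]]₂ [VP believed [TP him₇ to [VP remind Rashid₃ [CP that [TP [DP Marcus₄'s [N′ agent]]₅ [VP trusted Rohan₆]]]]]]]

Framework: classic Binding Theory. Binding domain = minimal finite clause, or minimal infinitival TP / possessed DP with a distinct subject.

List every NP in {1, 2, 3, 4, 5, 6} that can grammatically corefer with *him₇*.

{1}

*him* is a pronoun, so Principle B applies: it must be free in its binding domain.
Binding domain of *him₇*: the matrix TP, whose subject is [Pavel₁'s cousin]₂.
*Pavel₁* and the pronoun do not c-command one another → neither Principle B nor Principle C is at stake; coindexation permitted.
*[Pavel₁'s cousin]₂* c-commands the pronoun within its binding domain → coindexation would violate Principle B.
*Rashid₃*: the pronoun c-commands this R-expression → coindexation would violate Principle C on *Rashid₃*.
*Marcus₄*: the pronoun c-commands this R-expression → coindexation would violate Principle C on *Marcus₄*.
*[Marcus₄'s agent]₅*: the pronoun c-commands this R-expression → coindexation would violate Principle C on *[Marcus₄'s agent]₅*.
*Rohan₆*: the pronoun c-commands this R-expression → coindexation would violate Principle C on *Rohan₆*.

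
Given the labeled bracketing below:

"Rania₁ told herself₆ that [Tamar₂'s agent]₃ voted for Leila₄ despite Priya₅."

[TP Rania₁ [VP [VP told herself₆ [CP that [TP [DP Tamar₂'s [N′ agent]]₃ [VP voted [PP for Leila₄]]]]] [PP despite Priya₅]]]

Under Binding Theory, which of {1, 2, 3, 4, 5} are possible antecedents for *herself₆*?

{1}

*herself* is an anaphor, so Principle A applies: it must be bound in its binding domain.
Binding domain of *herself₆*: the matrix TP, whose subject is Rania₁.
*Rania₁* c-commands the anaphor within its binding domain → licit binder.
*Tamar₂* does not c-command the anaphor → cannot bind it.
*[Tamar₂'s agent]₃* does not c-command the anaphor → cannot bind it.
*Leila₄* does not c-command the anaphor → cannot bind it.
*Priya₅* does not c-command the anaphor → cannot bind it.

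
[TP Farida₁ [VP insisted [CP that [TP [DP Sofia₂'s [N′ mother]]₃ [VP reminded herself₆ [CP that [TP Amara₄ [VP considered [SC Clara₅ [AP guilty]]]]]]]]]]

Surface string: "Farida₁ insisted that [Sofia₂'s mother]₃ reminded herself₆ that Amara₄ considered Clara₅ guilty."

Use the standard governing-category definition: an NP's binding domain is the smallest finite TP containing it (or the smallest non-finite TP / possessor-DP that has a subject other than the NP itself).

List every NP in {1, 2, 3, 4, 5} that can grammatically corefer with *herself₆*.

{3}

*herself* is an anaphor, so Principle A applies: it must be bound in its binding domain.
Binding domain of *herself₆*: the embedded TP, whose subject is [Sofia₂'s mother]₃.
*Farida₁* c-commands the anaphor but is outside its binding domain → cannot satisfy Principle A.
*Sofia₂* does not c-command the anaphor → cannot bind it.
*[Sofia₂'s mother]₃* c-commands the anaphor within its binding domain → licit binder.
*Amara₄* does not c-command the anaphor → cannot bind it.
*Clara₅* does not c-command the anaphor → cannot bind it.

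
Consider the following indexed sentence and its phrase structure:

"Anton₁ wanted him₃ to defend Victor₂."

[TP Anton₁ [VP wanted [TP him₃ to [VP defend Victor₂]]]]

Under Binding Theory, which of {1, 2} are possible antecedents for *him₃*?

none

*him* is a pronoun, so Principle B applies: it must be free in its binding domain.
Binding domain of *him₃*: the matrix TP, whose subject is Anton₁.
*Anton₁* c-commands the pronoun within its binding domain → coindexation would violate Principle B.
*Victor₂*: the pronoun c-commands this R-expression → coindexation would violate Principle C on *Victor₂*.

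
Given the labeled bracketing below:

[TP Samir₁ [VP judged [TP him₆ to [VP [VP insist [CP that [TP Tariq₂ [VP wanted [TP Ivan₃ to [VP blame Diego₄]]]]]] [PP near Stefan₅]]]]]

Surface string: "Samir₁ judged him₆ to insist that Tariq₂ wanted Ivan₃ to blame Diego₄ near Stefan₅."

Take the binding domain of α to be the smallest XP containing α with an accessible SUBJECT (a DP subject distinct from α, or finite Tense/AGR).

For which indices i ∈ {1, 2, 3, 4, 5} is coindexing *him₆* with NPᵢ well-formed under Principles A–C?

none

*him* is a pronoun, so Principle B applies: it must be free in its binding domain.
Binding domain of *him₆*: the matrix TP, whose subject is Samir₁.
*Samir₁* c-commands the pronoun within its binding domain → coindexation would violate Principle B.
*Tariq₂*: the pronoun c-commands this R-expression → coindexation would violate Principle C on *Tariq₂*.
*Ivan₃*: the pronoun c-commands this R-expression → coindexation would violate Principle C on *Ivan₃*.
*Diego₄*: the pronoun c-commands this R-expression → coindexation would violate Principle C on *Diego₄*.
*Stefan₅*: the pronoun c-commands this R-expression → coindexation would violate Principle C on *Stefan₅*.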